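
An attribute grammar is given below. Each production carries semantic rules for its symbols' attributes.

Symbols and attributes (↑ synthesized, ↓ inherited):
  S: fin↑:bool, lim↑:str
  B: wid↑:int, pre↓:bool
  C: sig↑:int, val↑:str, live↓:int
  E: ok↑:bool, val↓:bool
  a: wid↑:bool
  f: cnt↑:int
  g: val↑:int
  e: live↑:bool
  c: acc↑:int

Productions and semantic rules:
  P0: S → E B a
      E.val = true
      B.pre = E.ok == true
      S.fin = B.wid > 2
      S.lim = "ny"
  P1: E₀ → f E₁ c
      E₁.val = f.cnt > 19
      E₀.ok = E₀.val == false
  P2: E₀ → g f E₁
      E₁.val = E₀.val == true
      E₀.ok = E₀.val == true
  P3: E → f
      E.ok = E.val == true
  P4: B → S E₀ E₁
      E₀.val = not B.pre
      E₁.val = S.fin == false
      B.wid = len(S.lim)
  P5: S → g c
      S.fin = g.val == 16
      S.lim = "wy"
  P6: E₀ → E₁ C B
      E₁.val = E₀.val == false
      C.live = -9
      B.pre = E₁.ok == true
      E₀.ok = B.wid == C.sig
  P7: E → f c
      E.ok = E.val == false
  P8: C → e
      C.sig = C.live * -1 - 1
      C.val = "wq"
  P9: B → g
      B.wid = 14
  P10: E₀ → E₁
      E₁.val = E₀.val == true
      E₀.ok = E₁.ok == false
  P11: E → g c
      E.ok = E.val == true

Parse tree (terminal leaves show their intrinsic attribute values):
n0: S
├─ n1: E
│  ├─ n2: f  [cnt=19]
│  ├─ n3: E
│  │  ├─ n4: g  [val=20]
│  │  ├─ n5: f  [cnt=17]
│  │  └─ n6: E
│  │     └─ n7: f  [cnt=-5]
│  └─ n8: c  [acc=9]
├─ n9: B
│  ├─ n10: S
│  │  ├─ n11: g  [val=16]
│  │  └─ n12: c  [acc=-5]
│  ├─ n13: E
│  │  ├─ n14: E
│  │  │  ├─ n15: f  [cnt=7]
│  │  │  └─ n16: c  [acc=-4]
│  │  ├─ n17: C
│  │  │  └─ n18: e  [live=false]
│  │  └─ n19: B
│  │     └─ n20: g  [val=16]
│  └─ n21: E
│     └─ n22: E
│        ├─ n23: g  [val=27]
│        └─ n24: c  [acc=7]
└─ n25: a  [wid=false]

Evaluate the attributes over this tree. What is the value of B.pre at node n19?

1. n1.val = true  [true]
2. n2.cnt = 19  [terminal]
3. n3.val = false  [f.cnt > 19]
4. n4.val = 20  [terminal]
5. n5.cnt = 17  [terminal]
6. n6.val = false  [E₀.val == true]
7. n7.cnt = -5  [terminal]
8. n6.ok = false  [E.val == true]
9. n3.ok = false  [E₀.val == true]
10. n8.acc = 9  [terminal]
11. n1.ok = false  [E₀.val == false]
12. n9.pre = false  [E.ok == true]
13. n11.val = 16  [terminal]
14. n12.acc = -5  [terminal]
15. n10.fin = true  [g.val == 16]
16. n10.lim = "wy"  ["wy"]
17. n13.val = true  [not B.pre]
18. n14.val = false  [E₀.val == false]
19. n15.cnt = 7  [terminal]
20. n16.acc = -4  [terminal]
21. n14.ok = true  [E.val == false]
22. n17.live = -9  [-9]
23. n18.live = false  [terminal]
24. n17.sig = 8  [C.live * -1 - 1]
25. n17.val = "wq"  ["wq"]
26. n19.pre = true  [E₁.ok == true]
27. n20.val = 16  [terminal]
28. n19.wid = 14  [14]
29. n13.ok = false  [B.wid == C.sig]
30. n21.val = false  [S.fin == false]
31. n22.val = false  [E₀.val == true]
32. n23.val = 27  [terminal]
33. n24.acc = 7  [terminal]
34. n22.ok = false  [E.val == true]
35. n21.ok = true  [E₁.ok == false]
36. n9.wid = 2  [len(S.lim)]
37. n25.wid = false  [terminal]
38. n0.fin = false  [B.wid > 2]
39. n0.lim = "ny"  ["ny"]

true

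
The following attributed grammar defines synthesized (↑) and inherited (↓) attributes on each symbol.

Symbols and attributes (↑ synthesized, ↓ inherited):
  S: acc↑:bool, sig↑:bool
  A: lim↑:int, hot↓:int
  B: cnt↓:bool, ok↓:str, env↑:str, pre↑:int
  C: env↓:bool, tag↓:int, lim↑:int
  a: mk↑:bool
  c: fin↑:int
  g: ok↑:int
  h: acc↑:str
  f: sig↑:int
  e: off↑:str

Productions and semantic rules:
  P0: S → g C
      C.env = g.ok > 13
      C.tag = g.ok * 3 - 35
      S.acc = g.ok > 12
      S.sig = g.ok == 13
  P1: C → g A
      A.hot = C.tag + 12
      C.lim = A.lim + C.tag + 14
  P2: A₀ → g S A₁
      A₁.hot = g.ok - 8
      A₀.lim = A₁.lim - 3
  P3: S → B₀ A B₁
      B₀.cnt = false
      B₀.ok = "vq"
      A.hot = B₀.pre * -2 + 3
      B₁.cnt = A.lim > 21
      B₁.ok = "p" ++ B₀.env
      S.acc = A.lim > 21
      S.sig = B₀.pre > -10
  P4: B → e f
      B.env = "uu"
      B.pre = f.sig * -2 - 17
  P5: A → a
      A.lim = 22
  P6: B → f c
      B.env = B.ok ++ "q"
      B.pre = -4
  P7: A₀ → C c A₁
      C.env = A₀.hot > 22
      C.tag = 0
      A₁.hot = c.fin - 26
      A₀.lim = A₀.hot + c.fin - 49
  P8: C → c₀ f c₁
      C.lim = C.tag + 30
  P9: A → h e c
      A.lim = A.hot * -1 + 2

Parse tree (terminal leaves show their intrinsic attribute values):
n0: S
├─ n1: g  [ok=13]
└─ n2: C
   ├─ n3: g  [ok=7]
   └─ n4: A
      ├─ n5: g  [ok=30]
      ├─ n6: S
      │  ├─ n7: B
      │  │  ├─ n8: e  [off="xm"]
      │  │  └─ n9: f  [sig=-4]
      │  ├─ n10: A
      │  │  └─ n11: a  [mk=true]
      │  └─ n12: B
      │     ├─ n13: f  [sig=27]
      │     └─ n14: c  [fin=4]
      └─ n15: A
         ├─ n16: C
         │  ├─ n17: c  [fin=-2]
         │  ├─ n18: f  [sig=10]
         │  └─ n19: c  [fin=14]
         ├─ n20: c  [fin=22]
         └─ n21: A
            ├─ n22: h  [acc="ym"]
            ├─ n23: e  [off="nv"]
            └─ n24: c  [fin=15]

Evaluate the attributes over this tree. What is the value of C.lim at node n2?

10

1. n1.ok = 13  [terminal]
2. n2.env = false  [g.ok > 13]
3. n2.tag = 4  [g.ok * 3 - 35]
4. n3.ok = 7  [terminal]
5. n4.hot = 16  [C.tag + 12]
6. n5.ok = 30  [terminal]
7. n7.cnt = false  [false]
8. n7.ok = "vq"  ["vq"]
9. n8.off = "xm"  [terminal]
10. n9.sig = -4  [terminal]
11. n7.env = "uu"  ["uu"]
12. n7.pre = -9  [f.sig * -2 - 17]
13. n10.hot = 21  [B₀.pre * -2 + 3]
14. n11.mk = true  [terminal]
15. n10.lim = 22  [22]
16. n12.cnt = true  [A.lim > 21]
17. n12.ok = "puu"  ["p" ++ B₀.env]
18. n13.sig = 27  [terminal]
19. n14.fin = 4  [terminal]
20. n12.env = "puuq"  [B.ok ++ "q"]
21. n12.pre = -4  [-4]
22. n6.acc = true  [A.lim > 21]
23. n6.sig = true  [B₀.pre > -10]
24. n15.hot = 22  [g.ok - 8]
25. n16.env = false  [A₀.hot > 22]
26. n16.tag = 0  [0]
27. n17.fin = -2  [terminal]
28. n18.sig = 10  [terminal]
29. n19.fin = 14  [terminal]
30. n16.lim = 30  [C.tag + 30]
31. n20.fin = 22  [terminal]
32. n21.hot = -4  [c.fin - 26]
33. n22.acc = "ym"  [terminal]
34. n23.off = "nv"  [terminal]
35. n24.fin = 15  [terminal]
36. n21.lim = 6  [A.hot * -1 + 2]
37. n15.lim = -5  [A₀.hot + c.fin - 49]
38. n4.lim = -8  [A₁.lim - 3]
39. n2.lim = 10  [A.lim + C.tag + 14]
40. n0.acc = true  [g.ok > 12]
41. n0.sig = true  [g.ok == 13]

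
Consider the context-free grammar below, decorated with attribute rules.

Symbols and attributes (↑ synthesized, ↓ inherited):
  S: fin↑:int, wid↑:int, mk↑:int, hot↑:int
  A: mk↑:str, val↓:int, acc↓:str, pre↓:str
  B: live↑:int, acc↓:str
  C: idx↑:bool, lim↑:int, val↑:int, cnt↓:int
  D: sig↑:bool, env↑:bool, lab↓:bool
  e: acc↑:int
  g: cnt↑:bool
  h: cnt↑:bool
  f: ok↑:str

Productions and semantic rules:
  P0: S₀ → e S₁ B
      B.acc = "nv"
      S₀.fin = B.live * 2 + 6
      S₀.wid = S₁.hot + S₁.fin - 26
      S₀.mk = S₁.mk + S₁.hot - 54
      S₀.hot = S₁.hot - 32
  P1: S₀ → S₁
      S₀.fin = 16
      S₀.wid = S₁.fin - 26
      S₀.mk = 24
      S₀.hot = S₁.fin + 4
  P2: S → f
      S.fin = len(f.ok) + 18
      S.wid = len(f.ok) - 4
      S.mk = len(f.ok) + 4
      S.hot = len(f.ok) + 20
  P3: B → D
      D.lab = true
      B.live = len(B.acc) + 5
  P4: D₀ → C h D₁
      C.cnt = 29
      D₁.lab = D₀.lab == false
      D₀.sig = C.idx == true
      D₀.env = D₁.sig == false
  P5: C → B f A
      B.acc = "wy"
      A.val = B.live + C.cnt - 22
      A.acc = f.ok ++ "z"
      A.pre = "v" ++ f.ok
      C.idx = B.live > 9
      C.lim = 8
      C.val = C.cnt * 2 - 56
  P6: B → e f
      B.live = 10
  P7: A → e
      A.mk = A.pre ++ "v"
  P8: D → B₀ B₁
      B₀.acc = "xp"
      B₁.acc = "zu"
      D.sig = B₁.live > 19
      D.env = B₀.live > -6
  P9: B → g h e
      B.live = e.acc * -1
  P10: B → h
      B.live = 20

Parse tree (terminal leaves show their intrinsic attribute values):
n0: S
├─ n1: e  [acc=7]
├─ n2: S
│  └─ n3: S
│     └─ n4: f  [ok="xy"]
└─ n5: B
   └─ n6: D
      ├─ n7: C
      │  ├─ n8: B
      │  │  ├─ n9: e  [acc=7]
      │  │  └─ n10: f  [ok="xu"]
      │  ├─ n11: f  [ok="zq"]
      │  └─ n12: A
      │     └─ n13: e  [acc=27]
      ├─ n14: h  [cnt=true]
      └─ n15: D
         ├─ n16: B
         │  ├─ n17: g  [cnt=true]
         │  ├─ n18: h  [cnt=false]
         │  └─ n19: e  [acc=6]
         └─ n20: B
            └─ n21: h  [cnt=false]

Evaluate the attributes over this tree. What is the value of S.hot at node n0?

-8

1. n1.acc = 7  [terminal]
2. n4.ok = "xy"  [terminal]
3. n3.fin = 20  [len(f.ok) + 18]
4. n3.wid = -2  [len(f.ok) - 4]
5. n3.mk = 6  [len(f.ok) + 4]
6. n3.hot = 22  [len(f.ok) + 20]
7. n2.fin = 16  [16]
8. n2.wid = -6  [S₁.fin - 26]
9. n2.mk = 24  [24]
10. n2.hot = 24  [S₁.fin + 4]
11. n5.acc = "nv"  ["nv"]
12. n6.lab = true  [true]
13. n7.cnt = 29  [29]
14. n8.acc = "wy"  ["wy"]
15. n9.acc = 7  [terminal]
16. n10.ok = "xu"  [terminal]
17. n8.live = 10  [10]
18. n11.ok = "zq"  [terminal]
19. n12.val = 17  [B.live + C.cnt - 22]
20. n12.acc = "zqz"  [f.ok ++ "z"]
21. n12.pre = "vzq"  ["v" ++ f.ok]
22. n13.acc = 27  [terminal]
23. n12.mk = "vzqv"  [A.pre ++ "v"]
24. n7.idx = true  [B.live > 9]
25. n7.lim = 8  [8]
26. n7.val = 2  [C.cnt * 2 - 56]
27. n14.cnt = true  [terminal]
28. n15.lab = false  [D₀.lab == false]
29. n16.acc = "xp"  ["xp"]
30. n17.cnt = true  [terminal]
31. n18.cnt = false  [terminal]
32. n19.acc = 6  [terminal]
33. n16.live = -6  [e.acc * -1]
34. n20.acc = "zu"  ["zu"]
35. n21.cnt = false  [terminal]
36. n20.live = 20  [20]
37. n15.sig = true  [B₁.live > 19]
38. n15.env = false  [B₀.live > -6]
39. n6.sig = true  [C.idx == true]
40. n6.env = false  [D₁.sig == false]
41. n5.live = 7  [len(B.acc) + 5]
42. n0.fin = 20  [B.live * 2 + 6]
43. n0.wid = 14  [S₁.hot + S₁.fin - 26]
44. n0.mk = -6  [S₁.mk + S₁.hot - 54]
45. n0.hot = -8  [S₁.hot - 32]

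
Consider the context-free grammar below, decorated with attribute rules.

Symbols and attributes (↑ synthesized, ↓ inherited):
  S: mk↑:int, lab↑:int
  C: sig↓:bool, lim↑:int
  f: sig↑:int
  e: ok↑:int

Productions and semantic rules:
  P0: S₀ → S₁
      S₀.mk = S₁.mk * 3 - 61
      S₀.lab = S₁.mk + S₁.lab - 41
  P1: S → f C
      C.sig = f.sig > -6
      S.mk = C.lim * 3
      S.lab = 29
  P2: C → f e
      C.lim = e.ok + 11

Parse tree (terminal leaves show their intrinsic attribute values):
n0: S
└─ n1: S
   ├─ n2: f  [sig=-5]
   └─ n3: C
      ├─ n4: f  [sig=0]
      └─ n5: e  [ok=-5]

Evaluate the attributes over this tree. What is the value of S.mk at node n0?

-7

1. n2.sig = -5  [terminal]
2. n3.sig = true  [f.sig > -6]
3. n4.sig = 0  [terminal]
4. n5.ok = -5  [terminal]
5. n3.lim = 6  [e.ok + 11]
6. n1.mk = 18  [C.lim * 3]
7. n1.lab = 29  [29]
8. n0.mk = -7  [S₁.mk * 3 - 61]
9. n0.lab = 6  [S₁.mk + S₁.lab - 41]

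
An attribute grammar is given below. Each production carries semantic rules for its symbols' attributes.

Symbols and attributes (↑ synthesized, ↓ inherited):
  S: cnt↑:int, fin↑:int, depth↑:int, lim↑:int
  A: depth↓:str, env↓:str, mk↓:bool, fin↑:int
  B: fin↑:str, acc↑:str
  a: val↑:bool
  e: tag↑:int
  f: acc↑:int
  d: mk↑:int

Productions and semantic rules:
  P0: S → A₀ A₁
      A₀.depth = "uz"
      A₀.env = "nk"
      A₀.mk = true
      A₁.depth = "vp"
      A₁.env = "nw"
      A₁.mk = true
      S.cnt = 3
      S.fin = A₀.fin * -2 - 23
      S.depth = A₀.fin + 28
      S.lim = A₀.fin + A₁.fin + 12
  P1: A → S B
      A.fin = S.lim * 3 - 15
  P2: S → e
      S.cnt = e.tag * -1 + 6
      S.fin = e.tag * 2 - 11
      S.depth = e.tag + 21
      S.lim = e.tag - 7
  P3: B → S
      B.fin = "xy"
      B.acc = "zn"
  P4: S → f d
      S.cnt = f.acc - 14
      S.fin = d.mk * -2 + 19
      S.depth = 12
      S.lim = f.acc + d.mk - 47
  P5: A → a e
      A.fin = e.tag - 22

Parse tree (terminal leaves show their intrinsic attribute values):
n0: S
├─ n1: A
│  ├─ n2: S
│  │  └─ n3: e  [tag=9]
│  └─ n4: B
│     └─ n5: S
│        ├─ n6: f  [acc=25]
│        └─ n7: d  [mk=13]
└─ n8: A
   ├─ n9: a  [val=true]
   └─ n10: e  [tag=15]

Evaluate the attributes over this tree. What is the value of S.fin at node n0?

-5

1. n1.depth = "uz"  ["uz"]
2. n1.env = "nk"  ["nk"]
3. n1.mk = true  [true]
4. n3.tag = 9  [terminal]
5. n2.cnt = -3  [e.tag * -1 + 6]
6. n2.fin = 7  [e.tag * 2 - 11]
7. n2.depth = 30  [e.tag + 21]
8. n2.lim = 2  [e.tag - 7]
9. n6.acc = 25  [terminal]
10. n7.mk = 13  [terminal]
11. n5.cnt = 11  [f.acc - 14]
12. n5.fin = -7  [d.mk * -2 + 19]
13. n5.depth = 12  [12]
14. n5.lim = -9  [f.acc + d.mk - 47]
15. n4.fin = "xy"  ["xy"]
16. n4.acc = "zn"  ["zn"]
17. n1.fin = -9  [S.lim * 3 - 15]
18. n8.depth = "vp"  ["vp"]
19. n8.env = "nw"  ["nw"]
20. n8.mk = true  [true]
21. n9.val = true  [terminal]
22. n10.tag = 15  [terminal]
23. n8.fin = -7  [e.tag - 22]
24. n0.cnt = 3  [3]
25. n0.fin = -5  [A₀.fin * -2 - 23]
26. n0.depth = 19  [A₀.fin + 28]
27. n0.lim = -4  [A₀.fin + A₁.fin + 12]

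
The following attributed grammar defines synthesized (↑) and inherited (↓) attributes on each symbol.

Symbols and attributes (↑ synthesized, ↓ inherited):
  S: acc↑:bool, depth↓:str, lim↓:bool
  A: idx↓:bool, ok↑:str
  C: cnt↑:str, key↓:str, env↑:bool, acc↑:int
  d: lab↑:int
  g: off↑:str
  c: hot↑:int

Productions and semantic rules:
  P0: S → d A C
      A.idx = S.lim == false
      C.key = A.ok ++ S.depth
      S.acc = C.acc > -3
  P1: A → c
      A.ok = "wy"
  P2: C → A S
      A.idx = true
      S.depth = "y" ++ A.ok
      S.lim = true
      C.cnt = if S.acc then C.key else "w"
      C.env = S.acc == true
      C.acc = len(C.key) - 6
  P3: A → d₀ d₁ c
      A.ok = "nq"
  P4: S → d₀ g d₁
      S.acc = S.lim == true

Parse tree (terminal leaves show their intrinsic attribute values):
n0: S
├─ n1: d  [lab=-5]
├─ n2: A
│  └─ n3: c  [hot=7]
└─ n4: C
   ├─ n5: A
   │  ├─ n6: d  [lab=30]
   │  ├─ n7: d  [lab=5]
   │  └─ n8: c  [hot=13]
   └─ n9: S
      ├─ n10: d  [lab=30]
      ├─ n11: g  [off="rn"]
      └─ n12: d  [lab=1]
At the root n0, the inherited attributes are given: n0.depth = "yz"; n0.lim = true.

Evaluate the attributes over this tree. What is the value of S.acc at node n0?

1. n0.depth = "yz"  [given at root]
2. n0.lim = true  [given at root]
3. n1.lab = -5  [terminal]
4. n2.idx = false  [S.lim == false]
5. n3.hot = 7  [terminal]
6. n2.ok = "wy"  ["wy"]
7. n4.key = "wyyz"  [A.ok ++ S.depth]
8. n5.idx = true  [true]
9. n6.lab = 30  [terminal]
10. n7.lab = 5  [terminal]
11. n8.hot = 13  [terminal]
12. n5.ok = "nq"  ["nq"]
13. n9.depth = "ynq"  ["y" ++ A.ok]
14. n9.lim = true  [true]
15. n10.lab = 30  [terminal]
16. n11.off = "rn"  [terminal]
17. n12.lab = 1  [terminal]
18. n9.acc = true  [S.lim == true]
19. n4.cnt = "wyyz"  [if S.acc then C.key else "w"]
20. n4.env = true  [S.acc == true]
21. n4.acc = -2  [len(C.key) - 6]
22. n0.acc = true  [C.acc > -3]

true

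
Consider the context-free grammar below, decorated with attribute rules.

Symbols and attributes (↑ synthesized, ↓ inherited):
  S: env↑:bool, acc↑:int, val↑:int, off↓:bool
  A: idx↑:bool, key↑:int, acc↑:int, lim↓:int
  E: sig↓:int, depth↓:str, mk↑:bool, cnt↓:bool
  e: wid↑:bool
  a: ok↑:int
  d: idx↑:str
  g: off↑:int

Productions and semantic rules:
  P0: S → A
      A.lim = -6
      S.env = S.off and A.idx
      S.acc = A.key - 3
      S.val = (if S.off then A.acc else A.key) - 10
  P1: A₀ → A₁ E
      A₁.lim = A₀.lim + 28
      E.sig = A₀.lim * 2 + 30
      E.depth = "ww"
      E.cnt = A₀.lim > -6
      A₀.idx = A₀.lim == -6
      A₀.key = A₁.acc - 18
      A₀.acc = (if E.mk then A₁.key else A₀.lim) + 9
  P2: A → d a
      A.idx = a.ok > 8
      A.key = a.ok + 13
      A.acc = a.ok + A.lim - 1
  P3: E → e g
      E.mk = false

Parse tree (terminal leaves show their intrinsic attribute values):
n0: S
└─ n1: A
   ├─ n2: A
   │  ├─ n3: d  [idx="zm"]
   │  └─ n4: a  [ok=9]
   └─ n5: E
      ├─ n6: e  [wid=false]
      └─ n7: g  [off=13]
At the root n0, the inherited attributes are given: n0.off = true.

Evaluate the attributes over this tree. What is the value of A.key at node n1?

1. n0.off = true  [given at root]
2. n1.lim = -6  [-6]
3. n2.lim = 22  [A₀.lim + 28]
4. n3.idx = "zm"  [terminal]
5. n4.ok = 9  [terminal]
6. n2.idx = true  [a.ok > 8]
7. n2.key = 22  [a.ok + 13]
8. n2.acc = 30  [a.ok + A.lim - 1]
9. n5.sig = 18  [A₀.lim * 2 + 30]
10. n5.depth = "ww"  ["ww"]
11. n5.cnt = false  [A₀.lim > -6]
12. n6.wid = false  [terminal]
13. n7.off = 13  [terminal]
14. n5.mk = false  [false]
15. n1.idx = true  [A₀.lim == -6]
16. n1.key = 12  [A₁.acc - 18]
17. n1.acc = 3  [(if E.mk then A₁.key else A₀.lim) + 9]
18. n0.env = true  [S.off and A.idx]
19. n0.acc = 9  [A.key - 3]
20. n0.val = -7  [(if S.off then A.acc else A.key) - 10]

12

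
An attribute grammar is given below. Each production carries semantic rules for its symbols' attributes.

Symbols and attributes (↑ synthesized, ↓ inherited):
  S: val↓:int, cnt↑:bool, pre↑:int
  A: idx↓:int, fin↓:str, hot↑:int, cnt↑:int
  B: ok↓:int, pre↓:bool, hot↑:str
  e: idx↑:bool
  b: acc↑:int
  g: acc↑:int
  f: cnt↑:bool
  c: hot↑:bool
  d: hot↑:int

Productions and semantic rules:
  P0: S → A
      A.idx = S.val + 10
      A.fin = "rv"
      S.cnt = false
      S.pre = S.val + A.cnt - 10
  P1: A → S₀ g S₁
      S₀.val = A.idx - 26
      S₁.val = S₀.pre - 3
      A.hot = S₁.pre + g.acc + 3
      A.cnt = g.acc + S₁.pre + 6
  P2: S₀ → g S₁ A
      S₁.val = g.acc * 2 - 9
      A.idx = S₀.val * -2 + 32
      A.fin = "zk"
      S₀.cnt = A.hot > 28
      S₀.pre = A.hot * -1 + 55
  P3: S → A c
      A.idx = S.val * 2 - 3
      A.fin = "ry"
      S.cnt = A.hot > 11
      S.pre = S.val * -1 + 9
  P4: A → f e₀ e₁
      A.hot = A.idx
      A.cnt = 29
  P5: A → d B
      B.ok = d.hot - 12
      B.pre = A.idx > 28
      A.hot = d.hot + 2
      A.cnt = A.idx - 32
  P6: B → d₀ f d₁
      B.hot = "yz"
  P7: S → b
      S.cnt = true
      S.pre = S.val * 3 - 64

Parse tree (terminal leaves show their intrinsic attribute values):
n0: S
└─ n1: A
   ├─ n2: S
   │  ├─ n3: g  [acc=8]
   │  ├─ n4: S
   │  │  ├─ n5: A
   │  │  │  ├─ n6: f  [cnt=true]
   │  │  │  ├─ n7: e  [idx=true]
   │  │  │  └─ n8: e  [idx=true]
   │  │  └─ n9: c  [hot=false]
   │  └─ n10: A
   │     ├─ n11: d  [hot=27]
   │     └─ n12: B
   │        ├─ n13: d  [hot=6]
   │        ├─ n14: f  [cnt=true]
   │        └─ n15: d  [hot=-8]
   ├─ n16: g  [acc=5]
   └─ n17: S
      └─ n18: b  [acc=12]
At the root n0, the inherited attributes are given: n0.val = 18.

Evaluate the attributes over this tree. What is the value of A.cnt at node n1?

16

1. n0.val = 18  [given at root]
2. n1.idx = 28  [S.val + 10]
3. n1.fin = "rv"  ["rv"]
4. n2.val = 2  [A.idx - 26]
5. n3.acc = 8  [terminal]
6. n4.val = 7  [g.acc * 2 - 9]
7. n5.idx = 11  [S.val * 2 - 3]
8. n5.fin = "ry"  ["ry"]
9. n6.cnt = true  [terminal]
10. n7.idx = true  [terminal]
11. n8.idx = true  [terminal]
12. n5.hot = 11  [A.idx]
13. n5.cnt = 29  [29]
14. n9.hot = false  [terminal]
15. n4.cnt = false  [A.hot > 11]
16. n4.pre = 2  [S.val * -1 + 9]
17. n10.idx = 28  [S₀.val * -2 + 32]
18. n10.fin = "zk"  ["zk"]
19. n11.hot = 27  [terminal]
20. n12.ok = 15  [d.hot - 12]
21. n12.pre = false  [A.idx > 28]
22. n13.hot = 6  [terminal]
23. n14.cnt = true  [terminal]
24. n15.hot = -8  [terminal]
25. n12.hot = "yz"  ["yz"]
26. n10.hot = 29  [d.hot + 2]
27. n10.cnt = -4  [A.idx - 32]
28. n2.cnt = true  [A.hot > 28]
29. n2.pre = 26  [A.hot * -1 + 55]
30. n16.acc = 5  [terminal]
31. n17.val = 23  [S₀.pre - 3]
32. n18.acc = 12  [terminal]
33. n17.cnt = true  [true]
34. n17.pre = 5  [S.val * 3 - 64]
35. n1.hot = 13  [S₁.pre + g.acc + 3]
36. n1.cnt = 16  [g.acc + S₁.pre + 6]
37. n0.cnt = false  [false]
38. n0.pre = 24  [S.val + A.cnt - 10]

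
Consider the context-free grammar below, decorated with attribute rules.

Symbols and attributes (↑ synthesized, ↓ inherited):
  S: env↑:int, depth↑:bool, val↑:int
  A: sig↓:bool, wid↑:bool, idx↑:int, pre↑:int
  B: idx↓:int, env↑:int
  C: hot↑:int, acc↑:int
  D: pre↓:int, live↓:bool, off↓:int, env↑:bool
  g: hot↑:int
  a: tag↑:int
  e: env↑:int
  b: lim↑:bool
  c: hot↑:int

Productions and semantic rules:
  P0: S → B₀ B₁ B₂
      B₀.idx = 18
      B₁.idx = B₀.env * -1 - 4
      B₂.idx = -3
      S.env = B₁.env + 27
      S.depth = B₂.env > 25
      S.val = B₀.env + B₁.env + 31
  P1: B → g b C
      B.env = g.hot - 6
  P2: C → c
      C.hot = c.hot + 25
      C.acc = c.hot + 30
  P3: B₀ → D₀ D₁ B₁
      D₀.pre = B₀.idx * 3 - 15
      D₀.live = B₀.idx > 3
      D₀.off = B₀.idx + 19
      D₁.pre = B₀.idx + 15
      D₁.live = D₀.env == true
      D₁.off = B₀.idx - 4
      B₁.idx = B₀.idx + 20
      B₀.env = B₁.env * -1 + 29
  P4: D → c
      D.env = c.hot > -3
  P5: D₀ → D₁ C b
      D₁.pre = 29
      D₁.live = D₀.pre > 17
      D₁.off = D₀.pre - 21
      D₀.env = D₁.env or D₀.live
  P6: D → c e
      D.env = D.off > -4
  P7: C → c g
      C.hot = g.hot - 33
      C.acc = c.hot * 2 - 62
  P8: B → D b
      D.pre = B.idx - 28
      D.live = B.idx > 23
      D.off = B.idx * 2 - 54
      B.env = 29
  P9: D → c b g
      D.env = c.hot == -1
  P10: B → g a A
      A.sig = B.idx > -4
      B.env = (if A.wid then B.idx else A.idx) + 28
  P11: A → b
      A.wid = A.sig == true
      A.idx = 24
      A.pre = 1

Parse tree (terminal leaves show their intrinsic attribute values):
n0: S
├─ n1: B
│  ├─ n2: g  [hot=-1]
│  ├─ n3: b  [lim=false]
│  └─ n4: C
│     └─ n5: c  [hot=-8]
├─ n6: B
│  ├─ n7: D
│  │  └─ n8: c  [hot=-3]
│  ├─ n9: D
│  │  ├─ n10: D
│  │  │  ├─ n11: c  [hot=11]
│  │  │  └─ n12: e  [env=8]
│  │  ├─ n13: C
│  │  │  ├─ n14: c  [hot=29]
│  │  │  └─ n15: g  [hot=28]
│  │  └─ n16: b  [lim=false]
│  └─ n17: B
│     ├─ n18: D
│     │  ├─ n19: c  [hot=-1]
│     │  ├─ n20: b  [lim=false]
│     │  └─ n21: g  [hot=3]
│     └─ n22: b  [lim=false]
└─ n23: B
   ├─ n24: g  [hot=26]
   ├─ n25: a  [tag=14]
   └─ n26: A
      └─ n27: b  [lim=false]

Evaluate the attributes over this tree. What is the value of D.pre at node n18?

1. n1.idx = 18  [18]
2. n2.hot = -1  [terminal]
3. n3.lim = false  [terminal]
4. n5.hot = -8  [terminal]
5. n4.hot = 17  [c.hot + 25]
6. n4.acc = 22  [c.hot + 30]
7. n1.env = -7  [g.hot - 6]
8. n6.idx = 3  [B₀.env * -1 - 4]
9. n7.pre = -6  [B₀.idx * 3 - 15]
10. n7.live = false  [B₀.idx > 3]
11. n7.off = 22  [B₀.idx + 19]
12. n8.hot = -3  [terminal]
13. n7.env = false  [c.hot > -3]
14. n9.pre = 18  [B₀.idx + 15]
15. n9.live = false  [D₀.env == true]
16. n9.off = -1  [B₀.idx - 4]
17. n10.pre = 29  [29]
18. n10.live = true  [D₀.pre > 17]
19. n10.off = -3  [D₀.pre - 21]
20. n11.hot = 11  [terminal]
21. n12.env = 8  [terminal]
22. n10.env = true  [D.off > -4]
23. n14.hot = 29  [terminal]
24. n15.hot = 28  [terminal]
25. n13.hot = -5  [g.hot - 33]
26. n13.acc = -4  [c.hot * 2 - 62]
27. n16.lim = false  [terminal]
28. n9.env = true  [D₁.env or D₀.live]
29. n17.idx = 23  [B₀.idx + 20]
30. n18.pre = -5  [B.idx - 28]
31. n18.live = false  [B.idx > 23]
32. n18.off = -8  [B.idx * 2 - 54]
33. n19.hot = -1  [terminal]
34. n20.lim = false  [terminal]
35. n21.hot = 3  [terminal]
36. n18.env = true  [c.hot == -1]
37. n22.lim = false  [terminal]
38. n17.env = 29  [29]
39. n6.env = 0  [B₁.env * -1 + 29]
40. n23.idx = -3  [-3]
41. n24.hot = 26  [terminal]
42. n25.tag = 14  [terminal]
43. n26.sig = true  [B.idx > -4]
44. n27.lim = false  [terminal]
45. n26.wid = true  [A.sig == true]
46. n26.idx = 24  [24]
47. n26.pre = 1  [1]
48. n23.env = 25  [(if A.wid then B.idx else A.idx) + 28]
49. n0.env = 27  [B₁.env + 27]
50. n0.depth = false  [B₂.env > 25]
51. n0.val = 24  [B₀.env + B₁.env + 31]

-5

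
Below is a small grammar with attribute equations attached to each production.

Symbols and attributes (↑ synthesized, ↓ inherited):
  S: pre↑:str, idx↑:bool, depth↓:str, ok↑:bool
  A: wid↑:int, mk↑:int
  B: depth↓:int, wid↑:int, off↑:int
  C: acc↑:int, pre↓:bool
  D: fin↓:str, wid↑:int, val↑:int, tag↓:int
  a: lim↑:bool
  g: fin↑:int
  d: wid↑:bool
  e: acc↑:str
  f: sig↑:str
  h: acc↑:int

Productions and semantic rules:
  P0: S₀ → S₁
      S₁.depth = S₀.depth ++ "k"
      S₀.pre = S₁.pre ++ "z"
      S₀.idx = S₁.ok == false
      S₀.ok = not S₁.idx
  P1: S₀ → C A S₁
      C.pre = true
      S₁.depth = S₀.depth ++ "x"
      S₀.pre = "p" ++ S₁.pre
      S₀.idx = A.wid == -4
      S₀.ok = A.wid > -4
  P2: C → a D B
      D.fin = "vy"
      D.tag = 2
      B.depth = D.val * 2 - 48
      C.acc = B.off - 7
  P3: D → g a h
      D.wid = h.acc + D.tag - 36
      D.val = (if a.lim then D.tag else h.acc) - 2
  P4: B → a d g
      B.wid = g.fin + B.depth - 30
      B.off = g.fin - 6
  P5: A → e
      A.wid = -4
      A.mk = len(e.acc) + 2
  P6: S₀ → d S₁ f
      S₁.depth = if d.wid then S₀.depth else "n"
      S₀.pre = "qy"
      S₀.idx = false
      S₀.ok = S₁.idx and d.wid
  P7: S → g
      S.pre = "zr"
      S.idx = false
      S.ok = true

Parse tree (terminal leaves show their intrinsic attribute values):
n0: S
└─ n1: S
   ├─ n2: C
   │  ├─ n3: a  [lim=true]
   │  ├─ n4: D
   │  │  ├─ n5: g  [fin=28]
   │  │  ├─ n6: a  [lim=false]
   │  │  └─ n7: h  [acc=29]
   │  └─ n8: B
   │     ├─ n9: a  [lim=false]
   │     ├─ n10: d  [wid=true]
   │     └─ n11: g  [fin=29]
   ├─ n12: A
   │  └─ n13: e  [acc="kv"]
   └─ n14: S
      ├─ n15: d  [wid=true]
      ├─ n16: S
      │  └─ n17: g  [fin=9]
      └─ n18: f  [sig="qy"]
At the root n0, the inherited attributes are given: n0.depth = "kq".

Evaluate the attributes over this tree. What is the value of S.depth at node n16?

"kqkx"

1. n0.depth = "kq"  [given at root]
2. n1.depth = "kqk"  [S₀.depth ++ "k"]
3. n2.pre = true  [true]
4. n3.lim = true  [terminal]
5. n4.fin = "vy"  ["vy"]
6. n4.tag = 2  [2]
7. n5.fin = 28  [terminal]
8. n6.lim = false  [terminal]
9. n7.acc = 29  [terminal]
10. n4.wid = -5  [h.acc + D.tag - 36]
11. n4.val = 27  [(if a.lim then D.tag else h.acc) - 2]
12. n8.depth = 6  [D.val * 2 - 48]
13. n9.lim = false  [terminal]
14. n10.wid = true  [terminal]
15. n11.fin = 29  [terminal]
16. n8.wid = 5  [g.fin + B.depth - 30]
17. n8.off = 23  [g.fin - 6]
18. n2.acc = 16  [B.off - 7]
19. n13.acc = "kv"  [terminal]
20. n12.wid = -4  [-4]
21. n12.mk = 4  [len(e.acc) + 2]
22. n14.depth = "kqkx"  [S₀.depth ++ "x"]
23. n15.wid = true  [terminal]
24. n16.depth = "kqkx"  [if d.wid then S₀.depth else "n"]
25. n17.fin = 9  [terminal]
26. n16.pre = "zr"  ["zr"]
27. n16.idx = false  [false]
28. n16.ok = true  [true]
29. n18.sig = "qy"  [terminal]
30. n14.pre = "qy"  ["qy"]
31. n14.idx = false  [false]
32. n14.ok = false  [S₁.idx and d.wid]
33. n1.pre = "pqy"  ["p" ++ S₁.pre]
34. n1.idx = true  [A.wid == -4]
35. n1.ok = false  [A.wid > -4]
36. n0.pre = "pqyz"  [S₁.pre ++ "z"]
37. n0.idx = true  [S₁.ok == false]
38. n0.ok = false  [not S₁.idx]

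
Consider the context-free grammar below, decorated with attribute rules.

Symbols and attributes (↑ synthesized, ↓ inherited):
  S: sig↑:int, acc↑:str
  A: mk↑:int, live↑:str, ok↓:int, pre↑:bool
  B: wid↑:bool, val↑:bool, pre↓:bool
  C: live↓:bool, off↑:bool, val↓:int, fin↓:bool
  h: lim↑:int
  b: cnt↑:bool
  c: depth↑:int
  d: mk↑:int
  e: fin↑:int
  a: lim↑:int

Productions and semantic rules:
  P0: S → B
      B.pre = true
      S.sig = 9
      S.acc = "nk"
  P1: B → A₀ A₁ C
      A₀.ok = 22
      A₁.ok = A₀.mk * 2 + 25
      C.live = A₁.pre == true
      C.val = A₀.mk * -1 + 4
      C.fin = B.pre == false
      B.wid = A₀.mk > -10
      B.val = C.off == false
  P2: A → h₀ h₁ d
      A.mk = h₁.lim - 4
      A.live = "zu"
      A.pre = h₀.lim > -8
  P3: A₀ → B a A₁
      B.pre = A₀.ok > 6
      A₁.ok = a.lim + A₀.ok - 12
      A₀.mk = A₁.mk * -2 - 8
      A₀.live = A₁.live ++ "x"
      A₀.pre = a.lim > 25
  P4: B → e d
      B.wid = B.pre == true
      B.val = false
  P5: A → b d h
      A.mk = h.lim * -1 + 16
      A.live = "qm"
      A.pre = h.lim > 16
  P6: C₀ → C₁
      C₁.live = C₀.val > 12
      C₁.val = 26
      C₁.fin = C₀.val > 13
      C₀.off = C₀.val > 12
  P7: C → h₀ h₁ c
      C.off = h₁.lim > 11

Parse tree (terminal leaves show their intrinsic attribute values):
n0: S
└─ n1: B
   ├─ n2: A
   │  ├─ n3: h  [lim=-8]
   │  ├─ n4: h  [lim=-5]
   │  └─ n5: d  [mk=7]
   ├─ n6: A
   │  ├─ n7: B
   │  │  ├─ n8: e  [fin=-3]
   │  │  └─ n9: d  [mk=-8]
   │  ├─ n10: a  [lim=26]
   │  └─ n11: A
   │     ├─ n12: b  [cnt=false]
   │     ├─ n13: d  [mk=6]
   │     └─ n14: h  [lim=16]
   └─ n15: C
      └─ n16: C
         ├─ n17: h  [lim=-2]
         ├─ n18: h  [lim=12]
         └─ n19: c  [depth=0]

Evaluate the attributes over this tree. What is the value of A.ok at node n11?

1. n1.pre = true  [true]
2. n2.ok = 22  [22]
3. n3.lim = -8  [terminal]
4. n4.lim = -5  [terminal]
5. n5.mk = 7  [terminal]
6. n2.mk = -9  [h₁.lim - 4]
7. n2.live = "zu"  ["zu"]
8. n2.pre = false  [h₀.lim > -8]
9. n6.ok = 7  [A₀.mk * 2 + 25]
10. n7.pre = true  [A₀.ok > 6]
11. n8.fin = -3  [terminal]
12. n9.mk = -8  [terminal]
13. n7.wid = true  [B.pre == true]
14. n7.val = false  [false]
15. n10.lim = 26  [terminal]
16. n11.ok = 21  [a.lim + A₀.ok - 12]
17. n12.cnt = false  [terminal]
18. n13.mk = 6  [terminal]
19. n14.lim = 16  [terminal]
20. n11.mk = 0  [h.lim * -1 + 16]
21. n11.live = "qm"  ["qm"]
22. n11.pre = false  [h.lim > 16]
23. n6.mk = -8  [A₁.mk * -2 - 8]
24. n6.live = "qmx"  [A₁.live ++ "x"]
25. n6.pre = true  [a.lim > 25]
26. n15.live = true  [A₁.pre == true]
27. n15.val = 13  [A₀.mk * -1 + 4]
28. n15.fin = false  [B.pre == false]
29. n16.live = true  [C₀.val > 12]
30. n16.val = 26  [26]
31. n16.fin = false  [C₀.val > 13]
32. n17.lim = -2  [terminal]
33. n18.lim = 12  [terminal]
34. n19.depth = 0  [terminal]
35. n16.off = true  [h₁.lim > 11]
36. n15.off = true  [C₀.val > 12]
37. n1.wid = true  [A₀.mk > -10]
38. n1.val = false  [C.off == false]
39. n0.sig = 9  [9]
40. n0.acc = "nk"  ["nk"]

21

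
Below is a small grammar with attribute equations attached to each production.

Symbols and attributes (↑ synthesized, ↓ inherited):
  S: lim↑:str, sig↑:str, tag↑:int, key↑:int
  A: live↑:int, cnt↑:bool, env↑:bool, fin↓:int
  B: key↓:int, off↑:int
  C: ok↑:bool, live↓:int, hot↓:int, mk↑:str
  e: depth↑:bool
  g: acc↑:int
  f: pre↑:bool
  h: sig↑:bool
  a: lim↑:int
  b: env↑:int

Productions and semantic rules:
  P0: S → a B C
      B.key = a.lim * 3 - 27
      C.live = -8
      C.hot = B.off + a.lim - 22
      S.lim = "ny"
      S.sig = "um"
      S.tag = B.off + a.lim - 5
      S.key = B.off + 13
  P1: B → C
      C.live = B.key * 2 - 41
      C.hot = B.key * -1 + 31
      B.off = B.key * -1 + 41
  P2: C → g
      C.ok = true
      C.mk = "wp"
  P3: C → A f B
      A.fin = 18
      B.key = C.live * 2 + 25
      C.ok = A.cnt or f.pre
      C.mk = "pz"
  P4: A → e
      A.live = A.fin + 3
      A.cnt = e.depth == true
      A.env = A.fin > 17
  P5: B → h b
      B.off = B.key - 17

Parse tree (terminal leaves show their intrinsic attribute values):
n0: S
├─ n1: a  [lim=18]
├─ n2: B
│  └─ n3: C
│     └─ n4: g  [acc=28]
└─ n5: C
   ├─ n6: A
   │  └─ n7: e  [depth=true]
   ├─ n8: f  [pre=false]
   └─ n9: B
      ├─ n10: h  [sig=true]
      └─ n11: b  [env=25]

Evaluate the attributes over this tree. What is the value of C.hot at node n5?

10

1. n1.lim = 18  [terminal]
2. n2.key = 27  [a.lim * 3 - 27]
3. n3.live = 13  [B.key * 2 - 41]
4. n3.hot = 4  [B.key * -1 + 31]
5. n4.acc = 28  [terminal]
6. n3.ok = true  [true]
7. n3.mk = "wp"  ["wp"]
8. n2.off = 14  [B.key * -1 + 41]
9. n5.live = -8  [-8]
10. n5.hot = 10  [B.off + a.lim - 22]
11. n6.fin = 18  [18]
12. n7.depth = true  [terminal]
13. n6.live = 21  [A.fin + 3]
14. n6.cnt = true  [e.depth == true]
15. n6.env = true  [A.fin > 17]
16. n8.pre = false  [terminal]
17. n9.key = 9  [C.live * 2 + 25]
18. n10.sig = true  [terminal]
19. n11.env = 25  [terminal]
20. n9.off = -8  [B.key - 17]
21. n5.ok = true  [A.cnt or f.pre]
22. n5.mk = "pz"  ["pz"]
23. n0.lim = "ny"  ["ny"]
24. n0.sig = "um"  ["um"]
25. n0.tag = 27  [B.off + a.lim - 5]
26. n0.key = 27  [B.off + 13]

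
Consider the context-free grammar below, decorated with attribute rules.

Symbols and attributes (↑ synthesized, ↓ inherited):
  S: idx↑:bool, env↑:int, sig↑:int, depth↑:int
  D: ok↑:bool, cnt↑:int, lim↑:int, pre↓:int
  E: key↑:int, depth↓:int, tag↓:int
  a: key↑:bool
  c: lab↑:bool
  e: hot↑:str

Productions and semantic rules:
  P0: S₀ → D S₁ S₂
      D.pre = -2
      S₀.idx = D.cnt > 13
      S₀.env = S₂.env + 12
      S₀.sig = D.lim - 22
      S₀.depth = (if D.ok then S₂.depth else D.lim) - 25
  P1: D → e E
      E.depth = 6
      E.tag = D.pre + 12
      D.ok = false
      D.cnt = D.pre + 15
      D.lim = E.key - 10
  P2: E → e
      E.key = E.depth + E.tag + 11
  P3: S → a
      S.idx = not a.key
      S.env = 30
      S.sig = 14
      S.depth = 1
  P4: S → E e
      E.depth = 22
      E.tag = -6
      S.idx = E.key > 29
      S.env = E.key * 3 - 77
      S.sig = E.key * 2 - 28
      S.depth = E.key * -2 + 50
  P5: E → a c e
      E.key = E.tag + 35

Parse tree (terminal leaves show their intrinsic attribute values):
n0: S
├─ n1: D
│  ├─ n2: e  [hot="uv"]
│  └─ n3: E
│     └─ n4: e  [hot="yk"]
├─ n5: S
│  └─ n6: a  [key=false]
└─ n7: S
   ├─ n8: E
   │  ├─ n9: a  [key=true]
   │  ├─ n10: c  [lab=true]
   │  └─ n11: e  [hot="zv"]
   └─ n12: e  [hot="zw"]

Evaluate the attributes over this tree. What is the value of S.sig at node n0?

-5

1. n1.pre = -2  [-2]
2. n2.hot = "uv"  [terminal]
3. n3.depth = 6  [6]
4. n3.tag = 10  [D.pre + 12]
5. n4.hot = "yk"  [terminal]
6. n3.key = 27  [E.depth + E.tag + 11]
7. n1.ok = false  [false]
8. n1.cnt = 13  [D.pre + 15]
9. n1.lim = 17  [E.key - 10]
10. n6.key = false  [terminal]
11. n5.idx = true  [not a.key]
12. n5.env = 30  [30]
13. n5.sig = 14  [14]
14. n5.depth = 1  [1]
15. n8.depth = 22  [22]
16. n8.tag = -6  [-6]
17. n9.key = true  [terminal]
18. n10.lab = true  [terminal]
19. n11.hot = "zv"  [terminal]
20. n8.key = 29  [E.tag + 35]
21. n12.hot = "zw"  [terminal]
22. n7.idx = false  [E.key > 29]
23. n7.env = 10  [E.key * 3 - 77]
24. n7.sig = 30  [E.key * 2 - 28]
25. n7.depth = -8  [E.key * -2 + 50]
26. n0.idx = false  [D.cnt > 13]
27. n0.env = 22  [S₂.env + 12]
28. n0.sig = -5  [D.lim - 22]
29. n0.depth = -8  [(if D.ok then S₂.depth else D.lim) - 25]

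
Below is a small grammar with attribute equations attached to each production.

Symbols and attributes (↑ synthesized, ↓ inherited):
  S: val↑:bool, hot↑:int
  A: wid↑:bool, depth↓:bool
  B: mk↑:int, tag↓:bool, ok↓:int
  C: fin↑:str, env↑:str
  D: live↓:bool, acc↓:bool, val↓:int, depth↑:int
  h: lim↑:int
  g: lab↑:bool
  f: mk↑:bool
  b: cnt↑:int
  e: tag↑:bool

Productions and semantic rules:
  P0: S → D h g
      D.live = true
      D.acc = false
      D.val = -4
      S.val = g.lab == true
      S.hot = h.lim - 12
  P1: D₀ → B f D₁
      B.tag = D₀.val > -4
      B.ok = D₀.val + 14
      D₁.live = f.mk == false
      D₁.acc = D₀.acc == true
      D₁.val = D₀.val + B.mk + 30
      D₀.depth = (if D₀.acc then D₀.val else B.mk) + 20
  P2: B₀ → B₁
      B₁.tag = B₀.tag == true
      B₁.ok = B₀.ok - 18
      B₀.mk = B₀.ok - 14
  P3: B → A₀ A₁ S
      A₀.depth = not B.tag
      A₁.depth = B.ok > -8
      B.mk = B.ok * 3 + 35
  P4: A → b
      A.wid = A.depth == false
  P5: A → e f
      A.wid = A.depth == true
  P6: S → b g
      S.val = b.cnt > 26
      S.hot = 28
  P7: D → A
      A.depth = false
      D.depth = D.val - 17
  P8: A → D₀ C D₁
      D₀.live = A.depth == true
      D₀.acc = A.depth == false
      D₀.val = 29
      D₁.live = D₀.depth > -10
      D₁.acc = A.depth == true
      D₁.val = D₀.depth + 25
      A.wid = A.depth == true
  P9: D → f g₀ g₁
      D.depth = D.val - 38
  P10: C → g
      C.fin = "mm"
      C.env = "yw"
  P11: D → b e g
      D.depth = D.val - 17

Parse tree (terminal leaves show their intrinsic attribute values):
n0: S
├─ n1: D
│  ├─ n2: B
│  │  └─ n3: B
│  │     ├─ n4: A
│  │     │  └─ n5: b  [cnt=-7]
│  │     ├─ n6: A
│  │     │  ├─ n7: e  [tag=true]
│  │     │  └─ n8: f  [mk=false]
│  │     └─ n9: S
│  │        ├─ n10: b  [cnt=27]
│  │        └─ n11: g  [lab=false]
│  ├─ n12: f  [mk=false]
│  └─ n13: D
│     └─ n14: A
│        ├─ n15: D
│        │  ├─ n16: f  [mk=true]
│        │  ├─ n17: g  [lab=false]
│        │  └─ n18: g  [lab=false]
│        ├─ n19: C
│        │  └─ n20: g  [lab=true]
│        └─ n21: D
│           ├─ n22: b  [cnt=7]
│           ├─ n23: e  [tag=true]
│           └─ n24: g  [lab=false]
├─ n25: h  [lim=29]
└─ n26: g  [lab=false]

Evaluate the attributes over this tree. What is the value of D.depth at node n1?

16

1. n1.live = true  [true]
2. n1.acc = false  [false]
3. n1.val = -4  [-4]
4. n2.tag = false  [D₀.val > -4]
5. n2.ok = 10  [D₀.val + 14]
6. n3.tag = false  [B₀.tag == true]
7. n3.ok = -8  [B₀.ok - 18]
8. n4.depth = true  [not B.tag]
9. n5.cnt = -7  [terminal]
10. n4.wid = false  [A.depth == false]
11. n6.depth = false  [B.ok > -8]
12. n7.tag = true  [terminal]
13. n8.mk = false  [terminal]
14. n6.wid = false  [A.depth == true]
15. n10.cnt = 27  [terminal]
16. n11.lab = false  [terminal]
17. n9.val = true  [b.cnt > 26]
18. n9.hot = 28  [28]
19. n3.mk = 11  [B.ok * 3 + 35]
20. n2.mk = -4  [B₀.ok - 14]
21. n12.mk = false  [terminal]
22. n13.live = true  [f.mk == false]
23. n13.acc = false  [D₀.acc == true]
24. n13.val = 22  [D₀.val + B.mk + 30]
25. n14.depth = false  [false]
26. n15.live = false  [A.depth == true]
27. n15.acc = true  [A.depth == false]
28. n15.val = 29  [29]
29. n16.mk = true  [terminal]
30. n17.lab = false  [terminal]
31. n18.lab = false  [terminal]
32. n15.depth = -9  [D.val - 38]
33. n20.lab = true  [terminal]
34. n19.fin = "mm"  ["mm"]
35. n19.env = "yw"  ["yw"]
36. n21.live = true  [D₀.depth > -10]
37. n21.acc = false  [A.depth == true]
38. n21.val = 16  [D₀.depth + 25]
39. n22.cnt = 7  [terminal]
40. n23.tag = true  [terminal]
41. n24.lab = false  [terminal]
42. n21.depth = -1  [D.val - 17]
43. n14.wid = false  [A.depth == true]
44. n13.depth = 5  [D.val - 17]
45. n1.depth = 16  [(if D₀.acc then D₀.val else B.mk) + 20]
46. n25.lim = 29  [terminal]
47. n26.lab = false  [terminal]
48. n0.val = false  [g.lab == true]
49. n0.hot = 17  [h.lim - 12]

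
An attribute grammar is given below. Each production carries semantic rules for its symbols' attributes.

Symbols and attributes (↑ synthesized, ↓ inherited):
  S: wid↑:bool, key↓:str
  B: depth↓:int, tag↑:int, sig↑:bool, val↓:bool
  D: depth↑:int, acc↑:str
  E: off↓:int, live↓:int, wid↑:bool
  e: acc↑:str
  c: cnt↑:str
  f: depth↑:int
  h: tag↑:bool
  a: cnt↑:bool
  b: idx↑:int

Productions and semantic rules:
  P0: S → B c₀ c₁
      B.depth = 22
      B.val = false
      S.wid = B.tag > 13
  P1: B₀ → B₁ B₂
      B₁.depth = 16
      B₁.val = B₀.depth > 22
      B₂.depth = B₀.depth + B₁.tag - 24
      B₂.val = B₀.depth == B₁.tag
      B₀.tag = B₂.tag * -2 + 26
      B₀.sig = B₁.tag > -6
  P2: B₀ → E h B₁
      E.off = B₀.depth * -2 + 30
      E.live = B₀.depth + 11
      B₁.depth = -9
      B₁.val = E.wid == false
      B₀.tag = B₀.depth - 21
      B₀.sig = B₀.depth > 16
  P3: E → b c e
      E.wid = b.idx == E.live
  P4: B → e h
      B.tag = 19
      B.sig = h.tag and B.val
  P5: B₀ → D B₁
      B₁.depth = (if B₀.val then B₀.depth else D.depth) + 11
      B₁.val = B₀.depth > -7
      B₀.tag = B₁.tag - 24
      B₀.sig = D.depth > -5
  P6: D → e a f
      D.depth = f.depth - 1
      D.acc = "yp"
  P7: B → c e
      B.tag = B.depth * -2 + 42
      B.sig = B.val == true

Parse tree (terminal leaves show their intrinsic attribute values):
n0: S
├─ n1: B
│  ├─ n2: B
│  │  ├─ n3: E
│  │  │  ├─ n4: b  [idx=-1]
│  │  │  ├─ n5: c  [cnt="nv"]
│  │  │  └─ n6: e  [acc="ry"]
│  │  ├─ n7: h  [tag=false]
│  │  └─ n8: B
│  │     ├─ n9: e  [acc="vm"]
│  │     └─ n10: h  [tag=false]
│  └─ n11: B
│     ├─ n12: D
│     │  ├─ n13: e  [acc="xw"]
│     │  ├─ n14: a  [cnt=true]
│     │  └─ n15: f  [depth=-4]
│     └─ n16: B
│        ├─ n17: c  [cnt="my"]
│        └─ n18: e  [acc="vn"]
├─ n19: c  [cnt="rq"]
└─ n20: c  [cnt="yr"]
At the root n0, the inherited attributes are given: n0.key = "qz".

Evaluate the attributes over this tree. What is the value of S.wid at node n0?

true

1. n0.key = "qz"  [given at root]
2. n1.depth = 22  [22]
3. n1.val = false  [false]
4. n2.depth = 16  [16]
5. n2.val = false  [B₀.depth > 22]
6. n3.off = -2  [B₀.depth * -2 + 30]
7. n3.live = 27  [B₀.depth + 11]
8. n4.idx = -1  [terminal]
9. n5.cnt = "nv"  [terminal]
10. n6.acc = "ry"  [terminal]
11. n3.wid = false  [b.idx == E.live]
12. n7.tag = false  [terminal]
13. n8.depth = -9  [-9]
14. n8.val = true  [E.wid == false]
15. n9.acc = "vm"  [terminal]
16. n10.tag = false  [terminal]
17. n8.tag = 19  [19]
18. n8.sig = false  [h.tag and B.val]
19. n2.tag = -5  [B₀.depth - 21]
20. n2.sig = false  [B₀.depth > 16]
21. n11.depth = -7  [B₀.depth + B₁.tag - 24]
22. n11.val = false  [B₀.depth == B₁.tag]
23. n13.acc = "xw"  [terminal]
24. n14.cnt = true  [terminal]
25. n15.depth = -4  [terminal]
26. n12.depth = -5  [f.depth - 1]
27. n12.acc = "yp"  ["yp"]
28. n16.depth = 6  [(if B₀.val then B₀.depth else D.depth) + 11]
29. n16.val = false  [B₀.depth > -7]
30. n17.cnt = "my"  [terminal]
31. n18.acc = "vn"  [terminal]
32. n16.tag = 30  [B.depth * -2 + 42]
33. n16.sig = false  [B.val == true]
34. n11.tag = 6  [B₁.tag - 24]
35. n11.sig = false  [D.depth > -5]
36. n1.tag = 14  [B₂.tag * -2 + 26]
37. n1.sig = true  [B₁.tag > -6]
38. n19.cnt = "rq"  [terminal]
39. n20.cnt = "yr"  [terminal]
40. n0.wid = true  [B.tag > 13]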